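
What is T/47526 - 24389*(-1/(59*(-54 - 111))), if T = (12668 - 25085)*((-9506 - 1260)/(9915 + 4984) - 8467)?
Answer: 5077653297360173/2297751641130 ≈ 2209.8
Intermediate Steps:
T = 1566536157783/14899 (T = -12417*(-10766/14899 - 8467) = -12417*(-126160599/14899) = 1566536157783/14899 ≈ 1.0514e+8)
T/47526 - 24389*(-1/(59*(-54 - 111))) = (1566536157783/14899)/47526 - 24389*(-1/(59*(-54 - 111))) = (1566536157783/14899)*(1/47526) - 24389/((-59*(-165))) = 522178719261/236029958 - 24389/9735 = 5077653297360173/2297751641130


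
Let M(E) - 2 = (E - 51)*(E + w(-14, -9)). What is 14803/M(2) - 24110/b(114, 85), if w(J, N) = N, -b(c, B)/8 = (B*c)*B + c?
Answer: 16260290981/378931440 ≈ 42.911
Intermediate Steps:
b(c, B) = -8*c - 8*c*B² (b(c, B) = -8*((B*c)*B + c) = -8*(c*B² + c) = -8*(c + c*B²) = -8*c - 8*c*B²)
M(E) = 2 + (-51 + E)*(-9 + E) (M(E) = 2 + (E - 51)*(E - 9) = 2 + (-51 + E)*(-9 + E))
14803/M(2) - 24110/b(114, 85) = 14803/(461 + 2² - 60*2) - 24110*(-1/(912*(1 + 85²))) = 14803/(461 + 4 - 120) - 24110*(-1/(912*(1 + 7225))) = 14803/345 - 24110/((-8*114*7226)) = 14803*(1/345) - 24110/(-6590112) = 14803/345 - 24110*(-1/6590112) = 14803/345 + 12055/3295056 = 16260290981/378931440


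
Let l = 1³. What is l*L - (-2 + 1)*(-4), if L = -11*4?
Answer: -48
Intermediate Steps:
l = 1
L = -44
l*L - (-2 + 1)*(-4) = 1*(-44) - (-2 + 1)*(-4) = -44 - (-1)*(-4) = -44 - 1*4 = -44 - 4 = -48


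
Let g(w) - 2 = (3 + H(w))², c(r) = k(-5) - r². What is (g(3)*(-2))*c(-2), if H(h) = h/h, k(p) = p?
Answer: 324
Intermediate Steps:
c(r) = -5 - r²
H(h) = 1
g(w) = 18 (g(w) = 2 + (3 + 1)² = 2 + 4² = 2 + 16 = 18)
(g(3)*(-2))*c(-2) = (18*(-2))*(-5 - 1*(-2)²) = -36*(-5 - 1*4) = -36*(-5 - 4) = -36*(-9) = 324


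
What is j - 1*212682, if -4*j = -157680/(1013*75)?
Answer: -1077231702/5065 ≈ -2.1268e+5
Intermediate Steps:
j = 2628/5065 (j = -(-39420)/(1013*75) = -(-39420)/75975 = -¼*(-10512/5065) = 2628/5065 ≈ 0.51886)
j - 1*212682 = 2628/5065 - 1*212682 = 2628/5065 - 212682 = -1077231702/5065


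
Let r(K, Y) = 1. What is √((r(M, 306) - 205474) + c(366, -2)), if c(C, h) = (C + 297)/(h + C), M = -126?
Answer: I*√40272351/14 ≈ 453.29*I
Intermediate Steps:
c(C, h) = (297 + C)/(C + h)
√((r(M, 306) - 205474) + c(366, -2)) = √((1 - 205474) + (297 + 366)/(366 - 2)) = √(-205473 + 663/364) = √(-205473 + (1/364)*663) = √(-205473 + 51/28) = √(-5753193/28) = I*√40272351/14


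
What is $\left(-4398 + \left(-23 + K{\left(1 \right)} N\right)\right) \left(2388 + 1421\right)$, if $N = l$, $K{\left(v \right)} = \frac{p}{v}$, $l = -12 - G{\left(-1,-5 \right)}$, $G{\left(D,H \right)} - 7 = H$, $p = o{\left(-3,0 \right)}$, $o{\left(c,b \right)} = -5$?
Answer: $-16572959$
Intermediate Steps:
$p = -5$
$G{\left(D,H \right)} = 7 + H$
$l = -14$ ($l = -12 - \left(7 - 5\right) = -12 - 2 = -14$)
$K{\left(v \right)} = - \frac{5}{v}$
$N = -14$
$\left(-4398 + \left(-23 + K{\left(1 \right)} N\right)\right) \left(2388 + 1421\right) = \left(-4398 - \left(23 - - \frac{5}{1} \left(-14\right)\right)\right) \left(2388 + 1421\right) = \left(-4398 - \left(23 - \left(-5\right) 1 \left(-14\right)\right)\right) 3809 = \left(-4398 - -47\right) 3809 = \left(-4398 + \left(-23 + 70\right)\right) 3809 = \left(-4398 + 47\right) 3809 = \left(-4351\right) 3809 = -16572959$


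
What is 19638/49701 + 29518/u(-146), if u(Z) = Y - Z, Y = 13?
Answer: 490065520/2634153 ≈ 186.04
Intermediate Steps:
u(Z) = 13 - Z
19638/49701 + 29518/u(-146) = 19638/49701 + 29518/(13 - 1*(-146)) = 19638*(1/49701) + 29518/(13 + 146) = 6546/16567 + 29518/159 = 490065520/2634153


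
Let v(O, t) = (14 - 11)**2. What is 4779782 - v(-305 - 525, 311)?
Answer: 4779773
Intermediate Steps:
v(O, t) = 9 (v(O, t) = 3**2 = 9)
4779782 - v(-305 - 525, 311) = 4779782 - 1*9 = 4779782 - 9 = 4779773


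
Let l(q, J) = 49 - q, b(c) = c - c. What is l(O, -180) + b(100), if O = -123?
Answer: 172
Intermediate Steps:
b(c) = 0
l(O, -180) + b(100) = (49 - 1*(-123)) + 0 = (49 + 123) + 0 = 172 + 0 = 172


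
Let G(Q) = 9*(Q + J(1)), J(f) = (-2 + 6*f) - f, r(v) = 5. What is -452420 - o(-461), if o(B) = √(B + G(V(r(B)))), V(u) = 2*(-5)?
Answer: -452420 - 2*I*√131 ≈ -4.5242e+5 - 22.891*I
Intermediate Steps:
J(f) = -2 + 5*f
V(u) = -10
G(Q) = 27 + 9*Q (G(Q) = 9*(Q + (-2 + 5*1)) = 9*(Q + (-2 + 5)) = 9*(Q + 3) = 9*(3 + Q) = 27 + 9*Q)
o(B) = √(-63 + B) (o(B) = √(B + (27 + 9*(-10))) = √(B + (27 - 90)) = √(B - 63) = √(-63 + B))
-452420 - o(-461) = -452420 - √(-63 - 461) = -452420 - √(-524) = -452420 - 2*I*√131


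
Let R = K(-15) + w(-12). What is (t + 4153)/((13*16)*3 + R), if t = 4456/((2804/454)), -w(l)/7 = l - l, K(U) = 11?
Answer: 3417009/445135 ≈ 7.6763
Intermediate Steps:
w(l) = 0 (w(l) = -7*(l - l) = -7*0 = 0)
t = 505756/701 (t = 4456/((2804*(1/454))) = 4456/(1402/227) = 4456*(227/1402) = 505756/701 ≈ 721.48)
R = 11 (R = 11 + 0 = 11)
(t + 4153)/((13*16)*3 + R) = (505756/701 + 4153)/((13*16)*3 + 11) = 3417009/(701*(208*3 + 11)) = 3417009/(701*(624 + 11)) = (3417009/701)/635 = (3417009/701)*(1/635) = 3417009/445135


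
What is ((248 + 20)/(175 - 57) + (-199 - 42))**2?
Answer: 198387225/3481 ≈ 56991.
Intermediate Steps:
((248 + 20)/(175 - 57) + (-199 - 42))**2 = (268/118 - 241)**2 = (268*(1/118) - 241)**2 = (134/59 - 241)**2 = (-14085/59)**2 = 198387225/3481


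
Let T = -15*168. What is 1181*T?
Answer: -2976120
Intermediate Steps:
T = -2520
1181*T = 1181*(-2520) = -2976120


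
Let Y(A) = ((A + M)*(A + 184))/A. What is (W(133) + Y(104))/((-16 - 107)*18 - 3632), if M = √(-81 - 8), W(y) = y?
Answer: -421/5846 - 18*I*√89/37999 ≈ -0.072015 - 0.0044688*I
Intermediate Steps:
M = I*√89 (M = √(-89) = I*√89 ≈ 9.434*I)
Y(A) = (184 + A)*(A + I*√89)/A (Y(A) = ((A + I*√89)*(A + 184))/A = ((A + I*√89)*(184 + A))/A = ((184 + A)*(A + I*√89))/A = (184 + A)*(A + I*√89)/A)
(W(133) + Y(104))/((-16 - 107)*18 - 3632) = (133 + (184 + 104 + I*√89 + 184*I*√89/104))/((-16 - 107)*18 - 3632) = (133 + (184 + 104 + I*√89 + 184*I*√89*(1/104)))/(-123*18 - 3632) = (133 + (184 + 104 + I*√89 + 23*I*√89/13))/(-2214 - 3632) = (133 + (288 + 36*I*√89/13))/(-5846) = (421 + 36*I*√89/13)*(-1/5846) = -421/5846 - 18*I*√89/37999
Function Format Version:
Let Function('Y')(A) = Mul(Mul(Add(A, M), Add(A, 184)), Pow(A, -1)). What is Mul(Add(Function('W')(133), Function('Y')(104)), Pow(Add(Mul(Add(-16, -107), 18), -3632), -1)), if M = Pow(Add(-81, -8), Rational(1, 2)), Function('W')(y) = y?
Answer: Add(Rational(-421, 5846), Mul(Rational(-18, 37999), I, Pow(89, Rational(1, 2)))) ≈ Add(-0.072015, Mul(-0.0044688, I))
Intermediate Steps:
M = Mul(I, Pow(89, Rational(1, 2))) (M = Pow(-89, Rational(1, 2)) = Mul(I, Pow(89, Rational(1, 2))) ≈ Mul(9.4340, I))
Function('Y')(A) = Mul(Pow(A, -1), Add(184, A), Add(A, Mul(I, Pow(89, Rational(1, 2))))) (Function('Y')(A) = Mul(Mul(Add(A, Mul(I, Pow(89, Rational(1, 2)))), Add(A, 184)), Pow(A, -1)) = Mul(Mul(Add(A, Mul(I, Pow(89, Rational(1, 2)))), Add(184, A)), Pow(A, -1)) = Mul(Mul(Add(184, A), Add(A, Mul(I, Pow(89, Rational(1, 2))))), Pow(A, -1)) = Mul(Pow(A, -1), Add(184, A), Add(A, Mul(I, Pow(89, Rational(1, 2))))))
Mul(Add(Function('W')(133), Function('Y')(104)), Pow(Add(Mul(Add(-16, -107), 18), -3632), -1)) = Mul(Add(133, Add(184, 104, Mul(I, Pow(89, Rational(1, 2))), Mul(184, I, Pow(89, Rational(1, 2)), Pow(104, -1)))), Pow(Add(Mul(Add(-16, -107), 18), -3632), -1)) = Mul(Add(133, Add(184, 104, Mul(I, Pow(89, Rational(1, 2))), Mul(184, I, Pow(89, Rational(1, 2)), Rational(1, 104)))), Pow(Add(Mul(-123, 18), -3632), -1)) = Mul(Add(133, Add(184, 104, Mul(I, Pow(89, Rational(1, 2))), Mul(Rational(23, 13), I, Pow(89, Rational(1, 2))))), Pow(Add(-2214, -3632), -1)) = Mul(Add(133, Add(288, Mul(Rational(36, 13), I, Pow(89, Rational(1, 2))))), Pow(-5846, -1)) = Mul(Add(421, Mul(Rational(36, 13), I, Pow(89, Rational(1, 2)))), Rational(-1, 5846)) = Add(Rational(-421, 5846), Mul(Rational(-18, 37999), I, Pow(89, Rational(1, 2))))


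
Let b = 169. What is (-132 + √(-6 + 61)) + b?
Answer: 37 + √55 ≈ 44.416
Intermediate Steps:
(-132 + √(-6 + 61)) + b = (-132 + √(-6 + 61)) + 169 = (-132 + √55) + 169 = 37 + √55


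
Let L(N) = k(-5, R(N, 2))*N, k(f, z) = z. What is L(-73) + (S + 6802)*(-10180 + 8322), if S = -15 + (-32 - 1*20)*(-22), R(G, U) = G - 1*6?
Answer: -14730031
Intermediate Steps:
R(G, U) = -6 + G (R(G, U) = G - 6 = -6 + G)
L(N) = N*(-6 + N) (L(N) = (-6 + N)*N = N*(-6 + N))
S = 1129 (S = -15 + (-32 - 20)*(-22) = -15 - 52*(-22) = -15 + 1144 = 1129)
L(-73) + (S + 6802)*(-10180 + 8322) = -73*(-6 - 73) + (1129 + 6802)*(-10180 + 8322) = -73*(-79) + 7931*(-1858) = 5767 - 14735798 = -14730031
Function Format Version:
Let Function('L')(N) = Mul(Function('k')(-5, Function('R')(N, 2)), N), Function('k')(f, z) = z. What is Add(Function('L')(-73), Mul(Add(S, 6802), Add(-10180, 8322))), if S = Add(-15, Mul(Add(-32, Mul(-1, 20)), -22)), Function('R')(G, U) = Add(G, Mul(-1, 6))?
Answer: -14730031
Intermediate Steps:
Function('R')(G, U) = Add(-6, G) (Function('R')(G, U) = Add(G, -6) = Add(-6, G))
Function('L')(N) = Mul(N, Add(-6, N)) (Function('L')(N) = Mul(Add(-6, N), N) = Mul(N, Add(-6, N)))
S = 1129 (S = Add(-15, Mul(Add(-32, -20), -22)) = Add(-15, Mul(-52, -22)) = Add(-15, 1144) = 1129)
Add(Function('L')(-73), Mul(Add(S, 6802), Add(-10180, 8322))) = Add(Mul(-73, Add(-6, -73)), Mul(Add(1129, 6802), Add(-10180, 8322))) = Add(Mul(-73, -79), Mul(7931, -1858)) = Add(5767, -14735798) = -14730031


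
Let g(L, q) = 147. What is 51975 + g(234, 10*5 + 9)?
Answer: 52122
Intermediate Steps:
51975 + g(234, 10*5 + 9) = 51975 + 147 = 52122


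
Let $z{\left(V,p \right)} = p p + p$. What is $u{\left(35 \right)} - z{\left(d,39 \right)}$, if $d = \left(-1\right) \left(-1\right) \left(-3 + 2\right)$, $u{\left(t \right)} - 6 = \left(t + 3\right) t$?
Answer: $-224$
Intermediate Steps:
$u{\left(t \right)} = 6 + t \left(3 + t\right)$ ($u{\left(t \right)} = 6 + \left(t + 3\right) t = 6 + \left(3 + t\right) t = 6 + t \left(3 + t\right)$)
$d = -1$ ($d = 1 \left(-1\right) = -1$)
$z{\left(V,p \right)} = p + p^{2}$ ($z{\left(V,p \right)} = p^{2} + p = p + p^{2}$)
$u{\left(35 \right)} - z{\left(d,39 \right)} = \left(6 + 35^{2} + 3 \cdot 35\right) - 39 \left(1 + 39\right) = \left(6 + 1225 + 105\right) - 39 \cdot 40 = 1336 - 1560 = -224$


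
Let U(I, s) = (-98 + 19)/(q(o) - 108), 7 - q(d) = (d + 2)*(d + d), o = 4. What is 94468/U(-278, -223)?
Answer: 14075732/79 ≈ 1.7817e+5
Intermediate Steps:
q(d) = 7 - 2*d*(2 + d) (q(d) = 7 - (d + 2)*(d + d) = 7 - (2 + d)*2*d = 7 - 2*d*(2 + d))
U(I, s) = 79/149 (U(I, s) = (-98 + 19)/((7 - 4*4 - 2*4²) - 108) = -79/((7 - 16 - 2*16) - 108) = -79/((7 - 16 - 32) - 108) = -79/(-41 - 108) = -79/(-149) = -79*(-1/149) = 79/149)
94468/U(-278, -223) = 94468/(79/149) = 94468*(149/79) = 14075732/79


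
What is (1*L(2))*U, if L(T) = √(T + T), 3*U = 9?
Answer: 6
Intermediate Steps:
U = 3 (U = (⅓)*9 = 3)
L(T) = √2*√T (L(T) = √(2*T) = √2*√T)
(1*L(2))*U = (1*(√2*√2))*3 = (1*2)*3 = 2*3 = 6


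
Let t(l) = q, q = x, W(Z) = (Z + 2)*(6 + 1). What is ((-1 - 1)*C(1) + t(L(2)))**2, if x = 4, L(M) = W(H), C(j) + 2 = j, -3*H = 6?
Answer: 36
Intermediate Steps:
H = -2 (H = -1/3*6 = -2)
C(j) = -2 + j
W(Z) = 14 + 7*Z (W(Z) = (2 + Z)*7 = 14 + 7*Z)
L(M) = 0 (L(M) = 14 + 7*(-2) = 14 - 14 = 0)
q = 4
t(l) = 4
((-1 - 1)*C(1) + t(L(2)))**2 = ((-1 - 1)*(-2 + 1) + 4)**2 = (-2*(-1) + 4)**2 = (2 + 4)**2 = 6**2 = 36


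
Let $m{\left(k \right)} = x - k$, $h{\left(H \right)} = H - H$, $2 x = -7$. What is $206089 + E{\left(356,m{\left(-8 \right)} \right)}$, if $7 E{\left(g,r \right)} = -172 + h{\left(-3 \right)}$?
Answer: $\frac{1442451}{7} \approx 2.0606 \cdot 10^{5}$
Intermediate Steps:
$x = - \frac{7}{2}$ ($x = \frac{1}{2} \left(-7\right) = - \frac{7}{2} \approx -3.5$)
$h{\left(H \right)} = 0$
$m{\left(k \right)} = - \frac{7}{2} - k$
$E{\left(g,r \right)} = - \frac{172}{7}$ ($E{\left(g,r \right)} = \frac{-172 + 0}{7} = \frac{1}{7} \left(-172\right) = - \frac{172}{7}$)
$206089 + E{\left(356,m{\left(-8 \right)} \right)} = 206089 - \frac{172}{7} = \frac{1442451}{7}$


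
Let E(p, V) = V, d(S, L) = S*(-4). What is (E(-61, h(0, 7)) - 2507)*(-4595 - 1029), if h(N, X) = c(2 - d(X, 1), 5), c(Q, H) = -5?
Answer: 14127488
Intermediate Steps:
d(S, L) = -4*S
h(N, X) = -5
(E(-61, h(0, 7)) - 2507)*(-4595 - 1029) = (-5 - 2507)*(-4595 - 1029) = -2512*(-5624) = 14127488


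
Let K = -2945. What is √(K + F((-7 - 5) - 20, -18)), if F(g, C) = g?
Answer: I*√2977 ≈ 54.562*I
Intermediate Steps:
√(K + F((-7 - 5) - 20, -18)) = √(-2945 + ((-7 - 5) - 20)) = √(-2945 + (-12 - 20)) = √(-2945 - 32) = √(-2977) = I*√2977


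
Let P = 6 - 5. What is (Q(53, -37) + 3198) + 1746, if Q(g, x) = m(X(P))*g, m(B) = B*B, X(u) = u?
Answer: 4997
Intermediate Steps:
P = 1
m(B) = B²
Q(g, x) = g (Q(g, x) = 1²*g = 1*g = g)
(Q(53, -37) + 3198) + 1746 = (53 + 3198) + 1746 = 3251 + 1746 = 4997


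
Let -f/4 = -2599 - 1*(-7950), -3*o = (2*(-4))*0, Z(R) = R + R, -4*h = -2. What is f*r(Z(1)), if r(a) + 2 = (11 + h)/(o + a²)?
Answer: -37457/2 ≈ -18729.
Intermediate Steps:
h = ½ (h = -¼*(-2) = ½ ≈ 0.50000)
Z(R) = 2*R
o = 0 (o = -2*(-4)*0/3 = -(-8)*0/3 = -⅓*0 = 0)
r(a) = -2 + 23/(2*a²) (r(a) = -2 + (11 + ½)/(0 + a²) = -2 + 23/(2*(a²)) = -2 + 23/(2*a²))
f = -21404 (f = -4*(-2599 - 1*(-7950)) = -4*(-2599 + 7950) = -4*5351 = -21404)
f*r(Z(1)) = -21404*(-2 + 23/(2*(2*1)²)) = -21404*(-2 + (23/2)/2²) = -21404*(-2 + (23/2)*(¼)) = -21404*(-2 + 23/8) = -21404*7/8 = -37457/2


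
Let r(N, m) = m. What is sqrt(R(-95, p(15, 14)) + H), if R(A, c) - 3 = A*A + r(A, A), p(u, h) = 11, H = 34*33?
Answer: sqrt(10055) ≈ 100.27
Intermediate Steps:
H = 1122
R(A, c) = 3 + A + A**2 (R(A, c) = 3 + (A*A + A) = 3 + (A**2 + A) = 3 + (A + A**2) = 3 + A + A**2)
sqrt(R(-95, p(15, 14)) + H) = sqrt((3 - 95 + (-95)**2) + 1122) = sqrt((3 - 95 + 9025) + 1122) = sqrt(8933 + 1122) = sqrt(10055)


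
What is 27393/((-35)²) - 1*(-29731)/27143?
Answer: 779948674/33250175 ≈ 23.457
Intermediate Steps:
27393/((-35)²) - 1*(-29731)/27143 = 27393/1225 + 29731*(1/27143) = 27393*(1/1225) + 29731/27143 = 27393/1225 + 29731/27143 = 779948674/33250175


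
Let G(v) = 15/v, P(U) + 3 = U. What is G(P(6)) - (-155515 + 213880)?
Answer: -58360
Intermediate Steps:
P(U) = -3 + U
G(P(6)) - (-155515 + 213880) = 15/(-3 + 6) - (-155515 + 213880) = 15/3 - 1*58365 = 15*(⅓) - 58365 = 5 - 58365 = -58360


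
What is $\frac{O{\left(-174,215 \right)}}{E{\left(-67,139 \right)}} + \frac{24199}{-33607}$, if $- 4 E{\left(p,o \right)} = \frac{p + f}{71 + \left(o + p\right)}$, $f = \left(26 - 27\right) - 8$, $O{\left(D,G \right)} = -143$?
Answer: $- \frac{98241332}{91219} \approx -1077.0$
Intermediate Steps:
$f = -9$ ($f = -1 - 8 = -9$)
$E{\left(p,o \right)} = - \frac{-9 + p}{4 \left(71 + o + p\right)}$ ($E{\left(p,o \right)} = - \frac{\left(p - 9\right) \frac{1}{71 + \left(o + p\right)}}{4} = - \frac{\left(-9 + p\right) \frac{1}{71 + o + p}}{4} = - \frac{\frac{1}{71 + o + p} \left(-9 + p\right)}{4} = - \frac{-9 + p}{4 \left(71 + o + p\right)}$)
$\frac{O{\left(-174,215 \right)}}{E{\left(-67,139 \right)}} + \frac{24199}{-33607} = - \frac{143}{\frac{1}{4} \frac{1}{71 + 139 - 67} \left(9 - -67\right)} + \frac{24199}{-33607} = - \frac{143}{\frac{1}{4} \cdot \frac{1}{143} \left(9 + 67\right)} + 24199 \left(- \frac{1}{33607}\right) = - \frac{143}{\frac{1}{4} \cdot \frac{1}{143} \cdot 76} - \frac{3457}{4801} = - \frac{143}{\frac{19}{143}} - \frac{3457}{4801} = \left(-143\right) \frac{143}{19} - \frac{3457}{4801} = - \frac{20449}{19} - \frac{3457}{4801} = - \frac{98241332}{91219}$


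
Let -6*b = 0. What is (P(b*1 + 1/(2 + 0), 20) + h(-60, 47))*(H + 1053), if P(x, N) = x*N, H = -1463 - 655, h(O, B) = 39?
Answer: -52185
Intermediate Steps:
b = 0 (b = -⅙*0 = 0)
H = -2118
P(x, N) = N*x
(P(b*1 + 1/(2 + 0), 20) + h(-60, 47))*(H + 1053) = (20*(0*1 + 1/(2 + 0)) + 39)*(-2118 + 1053) = (20*(0 + 1/2) + 39)*(-1065) = (20*(0 + ½) + 39)*(-1065) = (20*(½) + 39)*(-1065) = (10 + 39)*(-1065) = 49*(-1065) = -52185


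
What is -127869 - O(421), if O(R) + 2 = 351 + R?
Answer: -128639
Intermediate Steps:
O(R) = 349 + R (O(R) = -2 + (351 + R) = 349 + R)
-127869 - O(421) = -127869 - (349 + 421) = -127869 - 1*770 = -127869 - 770 = -128639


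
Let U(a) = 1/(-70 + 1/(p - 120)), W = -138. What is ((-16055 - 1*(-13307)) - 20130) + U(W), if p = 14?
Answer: -169777744/7421 ≈ -22878.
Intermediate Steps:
U(a) = -106/7421 (U(a) = 1/(-70 + 1/(14 - 120)) = 1/(-70 + 1/(-106)) = 1/(-70 - 1/106) = 1/(-7421/106) = -106/7421)
((-16055 - 1*(-13307)) - 20130) + U(W) = ((-16055 - 1*(-13307)) - 20130) - 106/7421 = ((-16055 + 13307) - 20130) - 106/7421 = (-2748 - 20130) - 106/7421 = -22878 - 106/7421 = -169777744/7421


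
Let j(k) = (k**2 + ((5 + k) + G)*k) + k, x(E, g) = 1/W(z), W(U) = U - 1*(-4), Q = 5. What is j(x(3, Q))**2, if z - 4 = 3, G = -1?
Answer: 3249/14641 ≈ 0.22191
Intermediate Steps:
z = 7 (z = 4 + 3 = 7)
W(U) = 4 + U (W(U) = U + 4 = 4 + U)
x(E, g) = 1/11 (x(E, g) = 1/(4 + 7) = 1/11)
j(k) = k + k**2 + k*(4 + k) (j(k) = (k**2 + ((5 + k) - 1)*k) + k = (k**2 + (4 + k)*k) + k = (k**2 + k*(4 + k)) + k = k + k**2 + k*(4 + k))
j(x(3, Q))**2 = ((5 + 2*(1/11))/11)**2 = ((5 + 2/11)/11)**2 = ((1/11)*(57/11))**2 = (57/121)**2 = 3249/14641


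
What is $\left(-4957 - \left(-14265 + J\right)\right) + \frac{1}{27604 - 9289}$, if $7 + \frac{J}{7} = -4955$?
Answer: $\frac{806629231}{18315} \approx 44042.0$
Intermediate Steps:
$J = -34734$ ($J = -49 + 7 \left(-4955\right) = -49 - 34685 = -34734$)
$\left(-4957 - \left(-14265 + J\right)\right) + \frac{1}{27604 - 9289} = \left(-4957 + \left(14265 - -34734\right)\right) + \frac{1}{27604 - 9289} = \left(-4957 + \left(14265 + 34734\right)\right) + \frac{1}{18315} = \left(-4957 + 48999\right) + \frac{1}{18315} = 44042 + \frac{1}{18315} = \frac{806629231}{18315}$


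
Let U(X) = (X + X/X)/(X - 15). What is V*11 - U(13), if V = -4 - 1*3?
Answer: -70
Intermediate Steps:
V = -7 (V = -4 - 3 = -7)
U(X) = (1 + X)/(-15 + X) (U(X) = (X + 1)/(-15 + X) = (1 + X)/(-15 + X))
V*11 - U(13) = -7*11 - (1 + 13)/(-15 + 13) = -77 - 14/(-2) = -77 - (-1)*14/2 = -77 - 1*(-7) = -77 + 7 = -70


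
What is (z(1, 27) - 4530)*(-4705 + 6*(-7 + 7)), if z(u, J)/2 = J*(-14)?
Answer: 24870630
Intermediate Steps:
z(u, J) = -28*J (z(u, J) = 2*(J*(-14)) = 2*(-14*J) = -28*J)
(z(1, 27) - 4530)*(-4705 + 6*(-7 + 7)) = (-28*27 - 4530)*(-4705 + 6*(-7 + 7)) = (-756 - 4530)*(-4705 + 6*0) = -5286*(-4705 + 0) = -5286*(-4705) = 24870630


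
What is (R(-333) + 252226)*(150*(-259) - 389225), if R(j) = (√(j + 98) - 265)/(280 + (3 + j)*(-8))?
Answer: -63055417962825/584 - 85615*I*√235/584 ≈ -1.0797e+11 - 2247.4*I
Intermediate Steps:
R(j) = (-265 + √(98 + j))/(256 - 8*j) (R(j) = (√(98 + j) - 265)/(280 + (-24 - 8*j)) = (-265 + √(98 + j))/(256 - 8*j))
(R(-333) + 252226)*(150*(-259) - 389225) = ((265 - √(98 - 333))/(8*(-32 - 333)) + 252226)*(150*(-259) - 389225) = ((⅛)*(265 - √(-235))/(-365) + 252226)*(-38850 - 389225) = ((⅛)*(-1/365)*(265 - I*√235) + 252226)*(-428075) = ((-53/584 + I*√235/2920) + 252226)*(-428075) = (147299931/584 + I*√235/2920)*(-428075) = -63055417962825/584 - 85615*I*√235/584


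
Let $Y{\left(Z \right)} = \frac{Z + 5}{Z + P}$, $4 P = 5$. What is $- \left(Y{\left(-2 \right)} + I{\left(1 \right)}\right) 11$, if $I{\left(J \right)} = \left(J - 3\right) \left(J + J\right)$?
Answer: $88$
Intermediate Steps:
$P = \frac{5}{4}$ ($P = \frac{1}{4} \cdot 5 = \frac{5}{4} \approx 1.25$)
$I{\left(J \right)} = 2 J \left(-3 + J\right)$ ($I{\left(J \right)} = \left(-3 + J\right) 2 J = 2 J \left(-3 + J\right)$)
$Y{\left(Z \right)} = \frac{5 + Z}{\frac{5}{4} + Z}$ ($Y{\left(Z \right)} = \frac{Z + 5}{Z + \frac{5}{4}} = \frac{5 + Z}{\frac{5}{4} + Z}$)
$- \left(Y{\left(-2 \right)} + I{\left(1 \right)}\right) 11 = - \left(\frac{4 \left(5 - 2\right)}{5 + 4 \left(-2\right)} + 2 \cdot 1 \left(-3 + 1\right)\right) 11 = - \left(4 \frac{1}{5 - 8} \cdot 3 + 2 \cdot 1 \left(-2\right)\right) 11 = - \left(4 \frac{1}{-3} \cdot 3 - 4\right) 11 = - \left(4 \left(- \frac{1}{3}\right) 3 - 4\right) 11 = - \left(-4 - 4\right) 11 = - \left(-8\right) 11 = \left(-1\right) \left(-88\right) = 88$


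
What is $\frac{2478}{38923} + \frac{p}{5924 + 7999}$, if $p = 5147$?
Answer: $\frac{234837875}{541924929} \approx 0.43334$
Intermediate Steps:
$\frac{2478}{38923} + \frac{p}{5924 + 7999} = \frac{2478}{38923} + \frac{5147}{5924 + 7999} = 2478 \cdot \frac{1}{38923} + \frac{5147}{13923} = \frac{2478}{38923} + 5147 \cdot \frac{1}{13923} = \frac{2478}{38923} + \frac{5147}{13923} = \frac{234837875}{541924929}$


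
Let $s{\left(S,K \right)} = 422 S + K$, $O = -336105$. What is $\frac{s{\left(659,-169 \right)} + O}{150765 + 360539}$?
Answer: $- \frac{7272}{63913} \approx -0.11378$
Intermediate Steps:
$s{\left(S,K \right)} = K + 422 S$
$\frac{s{\left(659,-169 \right)} + O}{150765 + 360539} = \frac{\left(-169 + 422 \cdot 659\right) - 336105}{150765 + 360539} = \frac{\left(-169 + 278098\right) - 336105}{511304} = \left(277929 - 336105\right) \frac{1}{511304} = \left(-58176\right) \frac{1}{511304} = - \frac{7272}{63913}$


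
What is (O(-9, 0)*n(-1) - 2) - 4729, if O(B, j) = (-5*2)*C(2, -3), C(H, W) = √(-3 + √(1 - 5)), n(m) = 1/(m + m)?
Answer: -4731 + 5*√(-3 + 2*I) ≈ -4728.3 + 9.0868*I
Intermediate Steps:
n(m) = 1/(2*m)
C(H, W) = √(-3 + 2*I) (C(H, W) = √(-3 + √(-4)) = √(-3 + 2*I))
O(B, j) = -10*√(-3 + 2*I) (O(B, j) = (-5*2)*√(-3 + 2*I) = -10*√(-3 + 2*I))
(O(-9, 0)*n(-1) - 2) - 4729 = ((-10*√(-3 + 2*I))*((½)/(-1)) - 2) - 4729 = ((-10*√(-3 + 2*I))*((½)*(-1)) - 2) - 4729 = (-10*√(-3 + 2*I)*(-½) - 2) - 4729 = (5*√(-3 + 2*I) - 2) - 4729 = (-2 + 5*√(-3 + 2*I)) - 4729 = -4731 + 5*√(-3 + 2*I)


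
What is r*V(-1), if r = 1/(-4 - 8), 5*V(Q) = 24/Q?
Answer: ⅖ ≈ 0.40000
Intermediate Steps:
V(Q) = 24/(5*Q) (V(Q) = (24/Q)/5 = 24/(5*Q))
r = -1/12 (r = 1/(-12) = -1/12 ≈ -0.083333)
r*V(-1) = -2/(5*(-1)) = -2*(-1)/5 = -1/12*(-24/5) = ⅖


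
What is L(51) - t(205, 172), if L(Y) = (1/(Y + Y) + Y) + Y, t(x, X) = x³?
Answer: -878732345/102 ≈ -8.6150e+6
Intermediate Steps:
L(Y) = 1/(2*Y) + 2*Y (L(Y) = (1/(2*Y) + Y) + Y = (Y + 1/(2*Y)) + Y = 1/(2*Y) + 2*Y)
L(51) - t(205, 172) = ((½)/51 + 2*51) - 1*205³ = ((½)*(1/51) + 102) - 1*8615125 = (1/102 + 102) - 8615125 = 10405/102 - 8615125 = -878732345/102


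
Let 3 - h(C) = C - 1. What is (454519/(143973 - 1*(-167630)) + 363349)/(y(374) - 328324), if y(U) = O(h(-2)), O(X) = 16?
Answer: -18870182161/17050292954 ≈ -1.1067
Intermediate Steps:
h(C) = 4 - C (h(C) = 3 - (C - 1) = 3 - (-1 + C) = 3 + (1 - C) = 4 - C)
y(U) = 16
(454519/(143973 - 1*(-167630)) + 363349)/(y(374) - 328324) = (454519/(143973 - 1*(-167630)) + 363349)/(16 - 328324) = (454519/(143973 + 167630) + 363349)/(-328308) = (454519/311603 + 363349)*(-1/328308) = (113221092966/311603)*(-1/328308) = -18870182161/17050292954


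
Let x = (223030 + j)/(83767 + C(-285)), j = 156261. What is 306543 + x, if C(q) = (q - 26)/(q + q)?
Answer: 14636878394913/47747501 ≈ 3.0655e+5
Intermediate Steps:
C(q) = (-26 + q)/(2*q) (C(q) = (-26 + q)/((2*q)) = (-26 + q)*(1/(2*q)) = (-26 + q)/(2*q))
x = 216195870/47747501 (x = (223030 + 156261)/(83767 + (½)*(-26 - 285)/(-285)) = 379291/(83767 + (½)*(-1/285)*(-311)) = 379291/(83767 + 311/570) = 379291/(47747501/570) = 379291*(570/47747501) = 216195870/47747501 ≈ 4.5279)
306543 + x = 306543 + 216195870/47747501 = 14636878394913/47747501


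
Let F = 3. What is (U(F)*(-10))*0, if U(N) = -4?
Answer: 0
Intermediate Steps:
(U(F)*(-10))*0 = -4*(-10)*0 = 40*0 = 0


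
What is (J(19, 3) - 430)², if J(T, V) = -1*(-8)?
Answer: 178084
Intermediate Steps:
J(T, V) = 8
(J(19, 3) - 430)² = (8 - 430)² = (-422)² = 178084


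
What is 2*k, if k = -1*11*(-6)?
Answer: 132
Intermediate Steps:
k = 66 (k = -11*(-6) = 66)
2*k = 2*66 = 132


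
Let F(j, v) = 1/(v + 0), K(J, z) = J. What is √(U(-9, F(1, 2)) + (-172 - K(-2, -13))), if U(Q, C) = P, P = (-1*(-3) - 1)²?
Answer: I*√166 ≈ 12.884*I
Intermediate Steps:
F(j, v) = 1/v
P = 4 (P = (3 - 1)² = 2² = 4)
U(Q, C) = 4
√(U(-9, F(1, 2)) + (-172 - K(-2, -13))) = √(4 + (-172 - 1*(-2))) = √(4 + (-172 + 2)) = √(4 - 170) = √(-166) = I*√166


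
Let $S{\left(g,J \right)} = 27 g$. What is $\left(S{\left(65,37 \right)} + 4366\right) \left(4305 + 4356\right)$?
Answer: $53013981$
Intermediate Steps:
$\left(S{\left(65,37 \right)} + 4366\right) \left(4305 + 4356\right) = \left(27 \cdot 65 + 4366\right) \left(4305 + 4356\right) = \left(1755 + 4366\right) 8661 = 6121 \cdot 8661 = 53013981$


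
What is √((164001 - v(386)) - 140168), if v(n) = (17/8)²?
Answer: 3*√169447/8 ≈ 154.36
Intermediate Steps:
v(n) = 289/64 (v(n) = (17*(⅛))² = (17/8)² = 289/64)
√((164001 - v(386)) - 140168) = √((164001 - 1*289/64) - 140168) = √((164001 - 289/64) - 140168) = √(10495775/64 - 140168) = √(1525023/64) = 3*√169447/8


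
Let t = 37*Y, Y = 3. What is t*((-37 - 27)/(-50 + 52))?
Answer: -3552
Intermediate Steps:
t = 111 (t = 37*3 = 111)
t*((-37 - 27)/(-50 + 52)) = 111*((-37 - 27)/(-50 + 52)) = 111*(-64/2) = 111*(-64*1/2) = 111*(-32) = -3552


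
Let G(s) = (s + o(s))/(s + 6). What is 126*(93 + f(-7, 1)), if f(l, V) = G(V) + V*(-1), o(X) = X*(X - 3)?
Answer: 11574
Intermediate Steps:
o(X) = X*(-3 + X)
G(s) = (s + s*(-3 + s))/(6 + s) (G(s) = (s + s*(-3 + s))/(s + 6) = (s + s*(-3 + s))/(6 + s))
f(l, V) = -V + V*(-2 + V)/(6 + V) (f(l, V) = V*(-2 + V)/(6 + V) + V*(-1) = V*(-2 + V)/(6 + V) - V = -V + V*(-2 + V)/(6 + V))
126*(93 + f(-7, 1)) = 126*(93 - 8*1/(6 + 1)) = 126*(93 - 8*1/7) = 126*(93 - 8*1*1/7) = 126*(93 - 8/7) = 126*(643/7) = 11574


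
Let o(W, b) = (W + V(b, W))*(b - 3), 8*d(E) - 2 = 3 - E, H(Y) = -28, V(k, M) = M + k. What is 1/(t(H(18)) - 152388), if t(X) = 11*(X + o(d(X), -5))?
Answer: -1/152982 ≈ -6.5367e-6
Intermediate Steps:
d(E) = 5/8 - E/8 (d(E) = 1/4 + (3 - E)/8 = 1/4 + (3/8 - E/8) = 5/8 - E/8)
o(W, b) = (-3 + b)*(b + 2*W) (o(W, b) = (W + (W + b))*(b - 3) = (b + 2*W)*(-3 + b) = (-3 + b)*(b + 2*W))
t(X) = 330 + 33*X (t(X) = 11*(X + (-6*(5/8 - X/8) - 3*(-5) + (5/8 - X/8)*(-5) - 5*((5/8 - X/8) - 5))) = 11*(X + ((-15/4 + 3*X/4) + 15 + (-25/8 + 5*X/8) - 5*(-35/8 - X/8))) = 11*(X + ((-15/4 + 3*X/4) + 15 + (-25/8 + 5*X/8) + (175/8 + 5*X/8))) = 11*(X + (30 + 2*X)) = 11*(30 + 3*X) = 330 + 33*X)
1/(t(H(18)) - 152388) = 1/((330 + 33*(-28)) - 152388) = 1/((330 - 924) - 152388) = 1/(-594 - 152388) = 1/(-152982) = -1/152982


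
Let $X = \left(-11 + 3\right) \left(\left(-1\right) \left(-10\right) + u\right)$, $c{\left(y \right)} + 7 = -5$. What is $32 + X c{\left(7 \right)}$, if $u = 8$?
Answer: $1760$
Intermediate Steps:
$c{\left(y \right)} = -12$ ($c{\left(y \right)} = -7 - 5 = -12$)
$X = -144$ ($X = \left(-11 + 3\right) \left(\left(-1\right) \left(-10\right) + 8\right) = - 8 \left(10 + 8\right) = \left(-8\right) 18 = -144$)
$32 + X c{\left(7 \right)} = 32 - -1728 = 32 + 1728 = 1760$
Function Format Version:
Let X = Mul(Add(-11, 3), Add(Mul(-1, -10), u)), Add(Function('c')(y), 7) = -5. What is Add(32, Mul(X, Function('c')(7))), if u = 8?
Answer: 1760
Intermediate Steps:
Function('c')(y) = -12 (Function('c')(y) = Add(-7, -5) = -12)
X = -144 (X = Mul(Add(-11, 3), Add(Mul(-1, -10), 8)) = Mul(-8, Add(10, 8)) = Mul(-8, 18) = -144)
Add(32, Mul(X, Function('c')(7))) = Add(32, Mul(-144, -12)) = Add(32, 1728) = 1760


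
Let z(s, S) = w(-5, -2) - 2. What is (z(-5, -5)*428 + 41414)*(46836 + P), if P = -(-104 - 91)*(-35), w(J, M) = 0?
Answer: 1622766138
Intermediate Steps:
P = -6825 (P = -(-195)*(-35) = -1*6825 = -6825)
z(s, S) = -2 (z(s, S) = 0 - 2 = -2)
(z(-5, -5)*428 + 41414)*(46836 + P) = (-2*428 + 41414)*(46836 - 6825) = (-856 + 41414)*40011 = 40558*40011 = 1622766138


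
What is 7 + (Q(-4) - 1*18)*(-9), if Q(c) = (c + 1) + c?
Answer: 232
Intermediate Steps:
Q(c) = 1 + 2*c (Q(c) = (1 + c) + c = 1 + 2*c)
7 + (Q(-4) - 1*18)*(-9) = 7 + ((1 + 2*(-4)) - 1*18)*(-9) = 7 + ((1 - 8) - 18)*(-9) = 7 + (-7 - 18)*(-9) = 7 - 25*(-9) = 7 + 225 = 232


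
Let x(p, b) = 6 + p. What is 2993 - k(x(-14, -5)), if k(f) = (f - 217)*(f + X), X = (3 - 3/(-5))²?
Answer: 4109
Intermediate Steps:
X = 324/25 (X = (3 - 3*(-⅕))² = (3 + ⅗)² = (18/5)² = 324/25 ≈ 12.960)
k(f) = (-217 + f)*(324/25 + f) (k(f) = (f - 217)*(f + 324/25) = (-217 + f)*(324/25 + f))
2993 - k(x(-14, -5)) = 2993 - (-70308/25 + (6 - 14)² - 5101*(6 - 14)/25) = 2993 - (-70308/25 + (-8)² - 5101/25*(-8)) = 2993 - (-70308/25 + 64 + 40808/25) = 2993 - 1*(-1116) = 2993 + 1116 = 4109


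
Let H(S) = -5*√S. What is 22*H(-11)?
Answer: -110*I*√11 ≈ -364.83*I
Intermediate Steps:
22*H(-11) = 22*(-5*I*√11) = -110*I*√11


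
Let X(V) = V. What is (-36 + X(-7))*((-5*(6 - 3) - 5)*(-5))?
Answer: -4300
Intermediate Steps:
(-36 + X(-7))*((-5*(6 - 3) - 5)*(-5)) = (-36 - 7)*((-5*(6 - 3) - 5)*(-5)) = -43*(-5*3 - 5)*(-5) = -43*(-15 - 5)*(-5) = -(-860)*(-5) = -43*100 = -4300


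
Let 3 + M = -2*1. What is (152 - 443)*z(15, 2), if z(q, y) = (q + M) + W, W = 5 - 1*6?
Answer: -2619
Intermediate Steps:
M = -5 (M = -3 - 2*1 = -3 - 2 = -5)
W = -1 (W = 5 - 6 = -1)
z(q, y) = -6 + q (z(q, y) = (q - 5) - 1 = (-5 + q) - 1 = -6 + q)
(152 - 443)*z(15, 2) = (152 - 443)*(-6 + 15) = -291*9 = -2619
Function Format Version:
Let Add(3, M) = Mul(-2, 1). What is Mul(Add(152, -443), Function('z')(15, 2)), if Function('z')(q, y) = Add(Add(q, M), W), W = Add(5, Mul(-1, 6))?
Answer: -2619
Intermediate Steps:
M = -5 (M = Add(-3, Mul(-2, 1)) = Add(-3, -2) = -5)
W = -1 (W = Add(5, -6) = -1)
Function('z')(q, y) = Add(-6, q) (Function('z')(q, y) = Add(Add(q, -5), -1) = Add(Add(-5, q), -1) = Add(-6, q))
Mul(Add(152, -443), Function('z')(15, 2)) = Mul(Add(152, -443), Add(-6, 15)) = Mul(-291, 9) = -2619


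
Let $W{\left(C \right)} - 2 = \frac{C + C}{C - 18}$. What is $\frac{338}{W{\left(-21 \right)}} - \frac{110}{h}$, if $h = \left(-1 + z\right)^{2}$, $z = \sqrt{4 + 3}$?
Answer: $\frac{15373}{180} - \frac{55 \sqrt{7}}{9} \approx 69.237$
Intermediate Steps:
$z = \sqrt{7} \approx 2.6458$
$W{\left(C \right)} = 2 + \frac{2 C}{-18 + C}$ ($W{\left(C \right)} = 2 + \frac{C + C}{C - 18} = 2 + \frac{2 C}{-18 + C}$)
$h = \left(-1 + \sqrt{7}\right)^{2} \approx 2.7085$
$\frac{338}{W{\left(-21 \right)}} - \frac{110}{h} = \frac{338}{4 \frac{1}{-18 - 21} \left(-9 - 21\right)} - \frac{110}{\left(1 - \sqrt{7}\right)^{2}} = \frac{338}{4 \frac{1}{-39} \left(-30\right)} - \frac{110}{\left(1 - \sqrt{7}\right)^{2}} = \frac{338}{4 \left(- \frac{1}{39}\right) \left(-30\right)} - \frac{110}{\left(1 - \sqrt{7}\right)^{2}} = \frac{338}{\frac{40}{13}} - \frac{110}{\left(1 - \sqrt{7}\right)^{2}} = 338 \cdot \frac{13}{40} - \frac{110}{\left(1 - \sqrt{7}\right)^{2}} = \frac{2197}{20} - \frac{110}{\left(1 - \sqrt{7}\right)^{2}}$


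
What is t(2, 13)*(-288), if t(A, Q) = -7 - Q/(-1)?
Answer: -1728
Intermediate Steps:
t(A, Q) = -7 + Q (t(A, Q) = -7 - Q*(-1) = -7 - (-1)*Q = -7 + Q)
t(2, 13)*(-288) = (-7 + 13)*(-288) = 6*(-288) = -1728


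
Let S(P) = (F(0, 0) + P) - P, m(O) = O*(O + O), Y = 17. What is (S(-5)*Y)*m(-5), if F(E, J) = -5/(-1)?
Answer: 4250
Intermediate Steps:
F(E, J) = 5 (F(E, J) = -5*(-1) = 5)
m(O) = 2*O**2 (m(O) = O*(2*O) = 2*O**2)
S(P) = 5 (S(P) = (5 + P) - P = 5)
(S(-5)*Y)*m(-5) = (5*17)*(2*(-5)**2) = 85*(2*25) = 85*50 = 4250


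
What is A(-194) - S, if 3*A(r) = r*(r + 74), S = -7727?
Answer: 15487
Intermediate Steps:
A(r) = r*(74 + r)/3 (A(r) = (r*(r + 74))/3 = (r*(74 + r))/3 = r*(74 + r)/3)
A(-194) - S = (⅓)*(-194)*(74 - 194) - 1*(-7727) = (⅓)*(-194)*(-120) + 7727 = 7760 + 7727 = 15487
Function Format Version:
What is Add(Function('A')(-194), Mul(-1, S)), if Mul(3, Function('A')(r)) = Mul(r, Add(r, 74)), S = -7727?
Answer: 15487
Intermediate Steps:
Function('A')(r) = Mul(Rational(1, 3), r, Add(74, r)) (Function('A')(r) = Mul(Rational(1, 3), Mul(r, Add(r, 74))) = Mul(Rational(1, 3), Mul(r, Add(74, r))) = Mul(Rational(1, 3), r, Add(74, r)))
Add(Function('A')(-194), Mul(-1, S)) = Add(Mul(Rational(1, 3), -194, Add(74, -194)), Mul(-1, -7727)) = Add(Mul(Rational(1, 3), -194, -120), 7727) = Add(7760, 7727) = 15487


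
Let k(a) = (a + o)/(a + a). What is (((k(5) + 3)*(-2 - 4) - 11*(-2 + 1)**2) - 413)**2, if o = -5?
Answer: 195364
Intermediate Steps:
k(a) = (-5 + a)/(2*a) (k(a) = (a - 5)/(a + a) = (-5 + a)/((2*a)) = (-5 + a)*(1/(2*a)) = (-5 + a)/(2*a))
(((k(5) + 3)*(-2 - 4) - 11*(-2 + 1)**2) - 413)**2 = ((((1/2)*(-5 + 5)/5 + 3)*(-2 - 4) - 11*(-2 + 1)**2) - 413)**2 = ((((1/2)*(1/5)*0 + 3)*(-6) - 11*(-1)**2) - 413)**2 = (((0 + 3)*(-6) - 11*1) - 413)**2 = ((3*(-6) - 11) - 413)**2 = ((-18 - 11) - 413)**2 = (-29 - 413)**2 = (-442)**2 = 195364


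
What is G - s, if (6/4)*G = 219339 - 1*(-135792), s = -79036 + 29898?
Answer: 285892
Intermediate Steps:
s = -49138
G = 236754 (G = 2*(219339 - 1*(-135792))/3 = 2*(219339 + 135792)/3 = (2/3)*355131 = 236754)
G - s = 236754 - 1*(-49138) = 236754 + 49138 = 285892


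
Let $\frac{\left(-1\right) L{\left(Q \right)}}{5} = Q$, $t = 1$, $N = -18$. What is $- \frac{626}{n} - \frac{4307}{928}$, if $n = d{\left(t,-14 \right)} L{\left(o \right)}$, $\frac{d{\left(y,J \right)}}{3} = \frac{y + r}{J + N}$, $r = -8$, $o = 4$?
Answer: $\frac{4195189}{97440} \approx 43.054$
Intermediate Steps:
$L{\left(Q \right)} = - 5 Q$
$d{\left(y,J \right)} = \frac{3 \left(-8 + y\right)}{-18 + J}$ ($d{\left(y,J \right)} = 3 \frac{y - 8}{J - 18} = 3 \frac{-8 + y}{-18 + J} = \frac{3 \left(-8 + y\right)}{-18 + J}$)
$n = - \frac{105}{8}$ ($n = \frac{3 \left(-8 + 1\right)}{-18 - 14} \left(\left(-5\right) 4\right) = 3 \frac{1}{-32} \left(-7\right) \left(-20\right) = 3 \left(- \frac{1}{32}\right) \left(-7\right) \left(-20\right) = \frac{21}{32} \left(-20\right) = - \frac{105}{8} \approx -13.125$)
$- \frac{626}{n} - \frac{4307}{928} = - \frac{626}{- \frac{105}{8}} - \frac{4307}{928} = \left(-626\right) \left(- \frac{8}{105}\right) - \frac{4307}{928} = \frac{5008}{105} - \frac{4307}{928} = \frac{4195189}{97440}$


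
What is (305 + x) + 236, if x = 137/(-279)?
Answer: 150802/279 ≈ 540.51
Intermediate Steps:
x = -137/279 (x = 137*(-1/279) = -137/279 ≈ -0.49104)
(305 + x) + 236 = (305 - 137/279) + 236 = 84958/279 + 236 = 150802/279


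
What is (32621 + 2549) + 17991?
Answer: 53161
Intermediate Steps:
(32621 + 2549) + 17991 = 35170 + 17991 = 53161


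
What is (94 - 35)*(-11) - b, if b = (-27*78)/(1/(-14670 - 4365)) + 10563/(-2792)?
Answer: -111926687765/2792 ≈ -4.0088e+7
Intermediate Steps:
b = 111924875757/2792 (b = -2106/(1/(-19035)) + 10563*(-1/2792) = -2106/(-1/19035) - 10563/2792 = -2106*(-19035) - 10563/2792 = 40087710 - 10563/2792 = 111924875757/2792 ≈ 4.0088e+7)
(94 - 35)*(-11) - b = (94 - 35)*(-11) - 1*111924875757/2792 = 59*(-11) - 111924875757/2792 = -649 - 111924875757/2792 = -111926687765/2792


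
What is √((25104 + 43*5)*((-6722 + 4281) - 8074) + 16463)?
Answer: I*√266212822 ≈ 16316.0*I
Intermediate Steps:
√((25104 + 43*5)*((-6722 + 4281) - 8074) + 16463) = √((25104 + 215)*(-2441 - 8074) + 16463) = √(25319*(-10515) + 16463) = √(-266229285 + 16463) = √(-266212822) = I*√266212822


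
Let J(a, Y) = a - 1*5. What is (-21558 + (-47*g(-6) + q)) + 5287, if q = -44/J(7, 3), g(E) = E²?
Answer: -17985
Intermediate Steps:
J(a, Y) = -5 + a (J(a, Y) = a - 5 = -5 + a)
q = -22 (q = -44/(-5 + 7) = -44/2 = -44*½ = -22)
(-21558 + (-47*g(-6) + q)) + 5287 = (-21558 + (-47*(-6)² - 22)) + 5287 = (-21558 + (-47*36 - 22)) + 5287 = (-21558 + (-1692 - 22)) + 5287 = (-21558 - 1714) + 5287 = -23272 + 5287 = -17985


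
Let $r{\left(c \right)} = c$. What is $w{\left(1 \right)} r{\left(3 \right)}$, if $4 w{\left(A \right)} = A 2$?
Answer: $\frac{3}{2} \approx 1.5$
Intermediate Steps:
$w{\left(A \right)} = \frac{A}{2}$ ($w{\left(A \right)} = \frac{A 2}{4} = \frac{2 A}{4} = \frac{A}{2}$)
$w{\left(1 \right)} r{\left(3 \right)} = \frac{1}{2} \cdot 1 \cdot 3 = \frac{1}{2} \cdot 3 = \frac{3}{2}$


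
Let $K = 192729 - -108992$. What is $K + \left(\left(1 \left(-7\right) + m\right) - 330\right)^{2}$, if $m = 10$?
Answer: $408650$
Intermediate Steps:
$K = 301721$ ($K = 192729 + 108992 = 301721$)
$K + \left(\left(1 \left(-7\right) + m\right) - 330\right)^{2} = 301721 + \left(\left(1 \left(-7\right) + 10\right) - 330\right)^{2} = 301721 + \left(\left(-7 + 10\right) - 330\right)^{2} = 301721 + \left(3 - 330\right)^{2} = 301721 + \left(-327\right)^{2} = 301721 + 106929 = 408650$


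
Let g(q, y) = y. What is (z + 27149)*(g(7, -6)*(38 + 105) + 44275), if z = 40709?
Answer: 2946190786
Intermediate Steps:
(z + 27149)*(g(7, -6)*(38 + 105) + 44275) = (40709 + 27149)*(-6*(38 + 105) + 44275) = 67858*(-6*143 + 44275) = 67858*(-858 + 44275) = 67858*43417 = 2946190786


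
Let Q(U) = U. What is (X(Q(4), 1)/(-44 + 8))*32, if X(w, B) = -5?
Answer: 40/9 ≈ 4.4444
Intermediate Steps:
(X(Q(4), 1)/(-44 + 8))*32 = -5/(-44 + 8)*32 = -5/(-36)*32 = -5*(-1/36)*32 = (5/36)*32 = 40/9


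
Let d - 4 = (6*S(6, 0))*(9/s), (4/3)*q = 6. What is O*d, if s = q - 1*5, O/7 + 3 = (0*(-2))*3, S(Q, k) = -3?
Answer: -6888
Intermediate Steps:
q = 9/2 (q = (¾)*6 = 9/2 ≈ 4.5000)
O = -21 (O = -21 + 7*((0*(-2))*3) = -21 + 7*(0*3) = -21 + 7*0 = -21 + 0 = -21)
s = -½ (s = 9/2 - 1*5 = 9/2 - 5 = -½ ≈ -0.50000)
d = 328 (d = 4 + (6*(-3))*(9/(-½)) = 4 - 162*(-2) = 4 - 18*(-18) = 4 + 324 = 328)
O*d = -21*328 = -6888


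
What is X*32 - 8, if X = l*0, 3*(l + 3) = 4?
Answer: -8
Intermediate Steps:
l = -5/3 (l = -3 + (⅓)*4 = -3 + 4/3 = -5/3 ≈ -1.6667)
X = 0 (X = -5/3*0 = 0)
X*32 - 8 = 0*32 - 8 = 0 - 8 = -8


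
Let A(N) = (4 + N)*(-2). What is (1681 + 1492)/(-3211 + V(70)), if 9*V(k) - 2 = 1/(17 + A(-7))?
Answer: -656811/664630 ≈ -0.98824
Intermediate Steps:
A(N) = -8 - 2*N
V(k) = 47/207 (V(k) = 2/9 + 1/(9*(17 + (-8 - 2*(-7)))) = 2/9 + 1/(9*(17 + (-8 + 14))) = 2/9 + 1/(9*(17 + 6)) = 2/9 + (⅑)/23 = 2/9 + (⅑)*(1/23) = 2/9 + 1/207 = 47/207)
(1681 + 1492)/(-3211 + V(70)) = (1681 + 1492)/(-3211 + 47/207) = 3173/(-664630/207) = 3173*(-207/664630) = -656811/664630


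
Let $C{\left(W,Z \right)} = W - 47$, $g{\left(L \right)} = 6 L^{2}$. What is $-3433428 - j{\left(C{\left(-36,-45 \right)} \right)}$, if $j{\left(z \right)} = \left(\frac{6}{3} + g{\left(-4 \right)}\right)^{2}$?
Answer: $-3443032$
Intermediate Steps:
$C{\left(W,Z \right)} = -47 + W$
$j{\left(z \right)} = 9604$ ($j{\left(z \right)} = \left(\frac{6}{3} + 6 \left(-4\right)^{2}\right)^{2} = \left(6 \cdot \frac{1}{3} + 6 \cdot 16\right)^{2} = \left(2 + 96\right)^{2} = 98^{2} = 9604$)
$-3433428 - j{\left(C{\left(-36,-45 \right)} \right)} = -3433428 - 9604 = -3443032$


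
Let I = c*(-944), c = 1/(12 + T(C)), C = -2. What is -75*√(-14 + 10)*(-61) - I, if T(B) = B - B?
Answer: 236/3 + 9150*I ≈ 78.667 + 9150.0*I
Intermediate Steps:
T(B) = 0
c = 1/12 (c = 1/(12 + 0) = 1/12 ≈ 0.083333)
I = -236/3 (I = (1/12)*(-944) = -236/3 ≈ -78.667)
-75*√(-14 + 10)*(-61) - I = -75*√(-14 + 10)*(-61) - 1*(-236/3) = -150*I*(-61) + 236/3 = 9150*I + 236/3 = 236/3 + 9150*I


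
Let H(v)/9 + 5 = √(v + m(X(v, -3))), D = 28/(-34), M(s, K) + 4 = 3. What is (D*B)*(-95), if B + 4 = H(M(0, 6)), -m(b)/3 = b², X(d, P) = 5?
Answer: -65170/17 + 23940*I*√19/17 ≈ -3833.5 + 6138.4*I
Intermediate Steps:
M(s, K) = -1 (M(s, K) = -4 + 3 = -1)
D = -14/17 (D = 28*(-1/34) = -14/17 ≈ -0.82353)
m(b) = -3*b²
H(v) = -45 + 9*√(-75 + v) (H(v) = -45 + 9*√(v - 3*5²) = -45 + 9*√(v - 3*25) = -45 + 9*√(v - 75) = -45 + 9*√(-75 + v))
B = -49 + 18*I*√19 (B = -4 + (-45 + 9*√(-75 - 1)) = -4 + (-45 + 9*√(-76)) = -4 + (-45 + 9*(2*I*√19)) = -4 + (-45 + 18*I*√19) = -49 + 18*I*√19 ≈ -49.0 + 78.46*I)
(D*B)*(-95) = -14*(-49 + 18*I*√19)/17*(-95) = (686/17 - 252*I*√19/17)*(-95) = -65170/17 + 23940*I*√19/17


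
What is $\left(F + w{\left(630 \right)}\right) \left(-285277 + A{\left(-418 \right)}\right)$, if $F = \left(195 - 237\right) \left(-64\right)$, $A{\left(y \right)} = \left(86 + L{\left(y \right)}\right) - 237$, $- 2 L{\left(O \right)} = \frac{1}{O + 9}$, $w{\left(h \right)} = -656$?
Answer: $- \frac{237215784648}{409} \approx -5.7999 \cdot 10^{8}$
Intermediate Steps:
$L{\left(O \right)} = - \frac{1}{2 \left(9 + O\right)}$ ($L{\left(O \right)} = - \frac{1}{2 \left(O + 9\right)} = - \frac{1}{2 \left(9 + O\right)}$)
$A{\left(y \right)} = -151 - \frac{1}{18 + 2 y}$ ($A{\left(y \right)} = \left(86 - \frac{1}{18 + 2 y}\right) - 237 = -151 - \frac{1}{18 + 2 y}$)
$F = 2688$ ($F = \left(-42\right) \left(-64\right) = 2688$)
$\left(F + w{\left(630 \right)}\right) \left(-285277 + A{\left(-418 \right)}\right) = \left(2688 - 656\right) \left(-285277 + \frac{-2719 - -126236}{2 \left(9 - 418\right)}\right) = 2032 \left(-285277 + \frac{-2719 + 126236}{2 \left(-409\right)}\right) = 2032 \left(-285277 + \frac{1}{2} \left(- \frac{1}{409}\right) 123517\right) = 2032 \left(-285277 - \frac{123517}{818}\right) = 2032 \left(- \frac{233480103}{818}\right) = - \frac{237215784648}{409}$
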